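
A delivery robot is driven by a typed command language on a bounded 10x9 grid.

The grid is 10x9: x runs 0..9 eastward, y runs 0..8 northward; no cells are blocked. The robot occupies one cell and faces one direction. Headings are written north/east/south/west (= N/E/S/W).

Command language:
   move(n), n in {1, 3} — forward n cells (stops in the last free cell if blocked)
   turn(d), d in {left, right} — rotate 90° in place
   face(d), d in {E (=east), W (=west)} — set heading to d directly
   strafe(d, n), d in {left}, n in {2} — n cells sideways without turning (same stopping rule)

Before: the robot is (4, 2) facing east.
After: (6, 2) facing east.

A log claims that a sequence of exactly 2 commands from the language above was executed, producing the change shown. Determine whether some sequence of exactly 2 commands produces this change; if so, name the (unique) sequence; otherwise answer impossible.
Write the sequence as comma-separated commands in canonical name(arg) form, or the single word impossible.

move(1), move(1)

key: still facing E at the end — nothing in the sequence rotates
from: (4, 2) facing east
step 1 (move(1)): (5, 2) facing east
step 2 (move(1)): (6, 2) facing east
no other 2-command option fits: unique.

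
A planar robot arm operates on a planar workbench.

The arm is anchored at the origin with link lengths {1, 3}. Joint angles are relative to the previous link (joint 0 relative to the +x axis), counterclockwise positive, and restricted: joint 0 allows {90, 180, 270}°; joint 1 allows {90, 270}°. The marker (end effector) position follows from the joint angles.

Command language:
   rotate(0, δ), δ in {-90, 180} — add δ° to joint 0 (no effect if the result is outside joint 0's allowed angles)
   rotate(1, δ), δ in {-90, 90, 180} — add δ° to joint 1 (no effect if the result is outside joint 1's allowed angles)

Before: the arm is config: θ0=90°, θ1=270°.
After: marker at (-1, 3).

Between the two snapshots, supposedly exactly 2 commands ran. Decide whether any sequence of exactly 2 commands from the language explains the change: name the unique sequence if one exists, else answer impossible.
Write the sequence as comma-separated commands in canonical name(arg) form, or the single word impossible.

rotate(0, 180), rotate(0, -90)

key: order matters: swapping rotate(0, 180) and rotate(0, -90) lands elsewhere
start: config: θ0=90°, θ1=270°
t=1 rotate(0, 180) ⇒ config: θ0=270°, θ1=270°
t=2 rotate(0, -90) ⇒ config: θ0=180°, θ1=270°
all 25 alternatives checked — unique.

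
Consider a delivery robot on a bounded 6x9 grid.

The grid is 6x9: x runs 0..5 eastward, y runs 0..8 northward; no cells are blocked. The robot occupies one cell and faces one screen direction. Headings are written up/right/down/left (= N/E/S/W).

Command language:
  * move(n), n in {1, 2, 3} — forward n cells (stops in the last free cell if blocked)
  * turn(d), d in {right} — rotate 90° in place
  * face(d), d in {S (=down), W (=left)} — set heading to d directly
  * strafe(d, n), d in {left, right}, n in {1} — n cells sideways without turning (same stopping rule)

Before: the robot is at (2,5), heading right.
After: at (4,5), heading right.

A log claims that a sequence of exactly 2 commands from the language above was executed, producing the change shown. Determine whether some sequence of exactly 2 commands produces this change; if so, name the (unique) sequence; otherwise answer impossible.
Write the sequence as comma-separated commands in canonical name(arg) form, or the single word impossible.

key: still facing E at the end — nothing in the sequence rotates
initial: at (2,5), heading right
1. move(1) → at (3,5), heading right
2. move(1) → at (4,5), heading right
no other 2-command option fits: unique.

move(1), move(1)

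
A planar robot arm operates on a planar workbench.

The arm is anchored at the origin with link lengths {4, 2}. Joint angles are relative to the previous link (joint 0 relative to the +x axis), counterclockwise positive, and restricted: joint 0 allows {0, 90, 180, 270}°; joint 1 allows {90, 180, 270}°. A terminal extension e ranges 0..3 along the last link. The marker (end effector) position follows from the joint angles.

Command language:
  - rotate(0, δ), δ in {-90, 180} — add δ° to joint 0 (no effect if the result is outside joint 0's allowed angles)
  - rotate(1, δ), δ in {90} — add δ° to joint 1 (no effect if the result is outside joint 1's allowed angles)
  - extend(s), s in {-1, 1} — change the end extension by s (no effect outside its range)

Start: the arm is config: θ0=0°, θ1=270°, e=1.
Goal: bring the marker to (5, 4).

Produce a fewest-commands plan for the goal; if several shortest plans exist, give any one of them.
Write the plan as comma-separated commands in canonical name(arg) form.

rotate(0, 180), extend(1), extend(1), rotate(0, -90)

begin: config: θ0=0°, θ1=270°, e=1
t=1 rotate(0, 180) ⇒ config: θ0=180°, θ1=270°, e=1
t=2 extend(1) ⇒ config: θ0=180°, θ1=270°, e=2
t=3 extend(1) ⇒ config: θ0=180°, θ1=270°, e=3
t=4 rotate(0, -90) ⇒ config: θ0=90°, θ1=270°, e=3
nothing shorter than 4 reaches the goal.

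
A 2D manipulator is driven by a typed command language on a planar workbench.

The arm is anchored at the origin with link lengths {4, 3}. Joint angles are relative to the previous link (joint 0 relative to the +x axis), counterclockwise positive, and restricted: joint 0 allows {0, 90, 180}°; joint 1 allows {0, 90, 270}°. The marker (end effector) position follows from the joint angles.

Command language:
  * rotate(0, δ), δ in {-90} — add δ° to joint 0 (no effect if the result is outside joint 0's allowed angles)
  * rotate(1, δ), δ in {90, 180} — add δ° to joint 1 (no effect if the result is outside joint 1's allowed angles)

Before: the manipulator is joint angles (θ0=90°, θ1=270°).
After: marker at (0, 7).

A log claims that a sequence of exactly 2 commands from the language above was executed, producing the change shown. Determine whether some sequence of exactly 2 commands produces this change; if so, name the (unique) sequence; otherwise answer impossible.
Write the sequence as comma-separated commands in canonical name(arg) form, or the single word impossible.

key: order matters: swapping rotate(1, 90) and rotate(1, 180) lands elsewhere
from: joint angles (θ0=90°, θ1=270°)
1. rotate(1, 90) → joint angles (θ0=90°, θ1=0°)
2. rotate(1, 180) → joint angles (θ0=90°, θ1=0°)
no rival 2-sequence matches.

rotate(1, 90), rotate(1, 180)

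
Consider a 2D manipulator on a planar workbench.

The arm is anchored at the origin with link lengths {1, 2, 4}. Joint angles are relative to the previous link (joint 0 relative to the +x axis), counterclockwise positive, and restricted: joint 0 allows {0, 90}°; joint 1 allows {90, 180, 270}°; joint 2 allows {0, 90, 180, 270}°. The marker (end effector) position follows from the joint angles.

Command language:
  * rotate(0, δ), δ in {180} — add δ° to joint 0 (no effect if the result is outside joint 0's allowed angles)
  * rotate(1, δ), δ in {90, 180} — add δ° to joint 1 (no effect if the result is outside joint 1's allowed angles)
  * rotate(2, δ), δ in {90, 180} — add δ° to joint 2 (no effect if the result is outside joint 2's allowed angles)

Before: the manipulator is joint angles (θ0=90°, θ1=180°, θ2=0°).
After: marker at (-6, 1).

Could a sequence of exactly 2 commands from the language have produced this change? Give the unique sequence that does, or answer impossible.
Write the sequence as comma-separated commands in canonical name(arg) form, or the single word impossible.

key: running rotate(1, 180) before rotate(1, 90) would end elsewhere — order is forced
from: joint angles (θ0=90°, θ1=180°, θ2=0°)
1. rotate(1, 90) → joint angles (θ0=90°, θ1=270°, θ2=0°)
2. rotate(1, 180) → joint angles (θ0=90°, θ1=90°, θ2=0°)
no other 2-command option fits: unique.

rotate(1, 90), rotate(1, 180)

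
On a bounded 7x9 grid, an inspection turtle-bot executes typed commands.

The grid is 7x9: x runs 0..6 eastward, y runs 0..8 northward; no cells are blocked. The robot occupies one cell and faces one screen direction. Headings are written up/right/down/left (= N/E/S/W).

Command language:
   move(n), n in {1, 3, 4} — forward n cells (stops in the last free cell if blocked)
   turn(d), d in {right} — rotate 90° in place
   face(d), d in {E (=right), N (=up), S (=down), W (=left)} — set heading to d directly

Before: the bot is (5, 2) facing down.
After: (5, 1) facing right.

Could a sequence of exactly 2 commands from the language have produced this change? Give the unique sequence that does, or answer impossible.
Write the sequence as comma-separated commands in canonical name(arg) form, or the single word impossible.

key: order matters: swapping move(1) and face(E) lands elsewhere
t0: (5, 2) facing down
[1] after move(1): (5, 1) facing down
[2] after face(E): (5, 1) facing right
no other 2-command option fits: unique.

move(1), face(E)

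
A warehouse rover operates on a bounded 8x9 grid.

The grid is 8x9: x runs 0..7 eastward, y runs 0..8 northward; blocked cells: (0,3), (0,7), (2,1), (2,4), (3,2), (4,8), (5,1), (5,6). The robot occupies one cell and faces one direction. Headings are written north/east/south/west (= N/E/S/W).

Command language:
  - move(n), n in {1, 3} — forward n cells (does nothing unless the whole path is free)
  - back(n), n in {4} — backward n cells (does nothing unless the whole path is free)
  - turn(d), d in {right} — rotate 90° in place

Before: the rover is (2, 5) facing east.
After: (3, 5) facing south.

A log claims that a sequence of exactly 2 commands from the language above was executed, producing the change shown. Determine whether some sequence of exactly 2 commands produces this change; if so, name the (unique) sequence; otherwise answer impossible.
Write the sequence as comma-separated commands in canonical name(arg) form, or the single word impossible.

move(1), turn(right)

key: order matters: swapping move(1) and turn(right) lands elsewhere
begin: (2, 5) facing east
[1] after move(1): (3, 5) facing east
[2] after turn(right): (3, 5) facing south
all 16 alternatives checked — unique.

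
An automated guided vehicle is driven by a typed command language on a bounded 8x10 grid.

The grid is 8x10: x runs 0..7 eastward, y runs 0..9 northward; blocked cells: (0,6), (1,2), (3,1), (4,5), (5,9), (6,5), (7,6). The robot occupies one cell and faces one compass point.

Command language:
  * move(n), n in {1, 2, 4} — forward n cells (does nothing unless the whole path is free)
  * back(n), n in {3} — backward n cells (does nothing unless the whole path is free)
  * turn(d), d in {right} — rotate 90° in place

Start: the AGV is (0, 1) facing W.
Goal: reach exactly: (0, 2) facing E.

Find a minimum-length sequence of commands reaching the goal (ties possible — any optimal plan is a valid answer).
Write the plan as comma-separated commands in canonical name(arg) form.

begin: (0, 1) facing W
1. turn(right) → (0, 1) facing N
2. move(1) → (0, 2) facing N
3. turn(right) → (0, 2) facing E
nothing shorter than 3 reaches the goal.

turn(right), move(1), turn(right)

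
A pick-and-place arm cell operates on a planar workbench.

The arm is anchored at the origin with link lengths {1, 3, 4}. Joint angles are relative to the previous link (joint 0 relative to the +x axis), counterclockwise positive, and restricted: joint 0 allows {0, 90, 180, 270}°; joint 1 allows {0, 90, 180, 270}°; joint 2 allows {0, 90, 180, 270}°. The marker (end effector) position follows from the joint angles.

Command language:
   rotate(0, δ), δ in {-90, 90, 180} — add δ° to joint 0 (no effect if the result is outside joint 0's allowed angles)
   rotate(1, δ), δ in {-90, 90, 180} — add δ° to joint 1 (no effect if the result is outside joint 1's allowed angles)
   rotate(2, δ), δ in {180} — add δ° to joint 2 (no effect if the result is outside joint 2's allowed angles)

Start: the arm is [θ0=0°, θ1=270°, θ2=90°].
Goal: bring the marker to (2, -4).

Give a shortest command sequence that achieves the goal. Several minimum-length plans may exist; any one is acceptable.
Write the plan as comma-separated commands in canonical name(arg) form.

rotate(1, -90), rotate(0, 180), rotate(2, 180)

initial: [θ0=0°, θ1=270°, θ2=90°]
1. rotate(1, -90) → [θ0=0°, θ1=180°, θ2=90°]
2. rotate(0, 180) → [θ0=180°, θ1=180°, θ2=90°]
3. rotate(2, 180) → [θ0=180°, θ1=180°, θ2=270°]
minimal: 3 command(s), checked below 3.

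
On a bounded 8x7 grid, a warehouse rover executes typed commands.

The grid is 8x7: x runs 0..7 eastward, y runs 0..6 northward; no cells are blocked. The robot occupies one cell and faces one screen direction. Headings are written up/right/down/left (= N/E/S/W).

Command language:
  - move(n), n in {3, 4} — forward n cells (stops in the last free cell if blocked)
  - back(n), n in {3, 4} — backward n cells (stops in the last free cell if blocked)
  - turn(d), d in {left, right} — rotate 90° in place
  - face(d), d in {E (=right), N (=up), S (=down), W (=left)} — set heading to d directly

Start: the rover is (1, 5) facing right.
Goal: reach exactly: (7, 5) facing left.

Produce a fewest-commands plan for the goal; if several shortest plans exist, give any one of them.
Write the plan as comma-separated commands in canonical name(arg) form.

face(W), back(3), back(3)

t0: (1, 5) facing right
t=1 face(W) ⇒ (1, 5) facing left
t=2 back(3) ⇒ (4, 5) facing left
t=3 back(3) ⇒ (7, 5) facing left
shorter routes all fall short; 3 is best.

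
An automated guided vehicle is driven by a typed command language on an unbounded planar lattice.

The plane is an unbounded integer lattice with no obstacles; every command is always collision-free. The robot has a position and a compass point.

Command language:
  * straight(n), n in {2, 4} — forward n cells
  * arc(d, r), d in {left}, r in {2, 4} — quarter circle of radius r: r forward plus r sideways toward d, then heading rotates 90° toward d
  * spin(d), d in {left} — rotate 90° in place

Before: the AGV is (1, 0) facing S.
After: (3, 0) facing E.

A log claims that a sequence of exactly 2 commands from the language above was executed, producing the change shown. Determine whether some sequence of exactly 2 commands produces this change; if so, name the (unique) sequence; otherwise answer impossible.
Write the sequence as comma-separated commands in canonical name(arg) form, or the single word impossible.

spin(left), straight(2)

key: order matters: swapping spin(left) and straight(2) lands elsewhere
begin: (1, 0) facing S
[1] after spin(left): (1, 0) facing E
[2] after straight(2): (3, 0) facing E
no other 2-command option fits: unique.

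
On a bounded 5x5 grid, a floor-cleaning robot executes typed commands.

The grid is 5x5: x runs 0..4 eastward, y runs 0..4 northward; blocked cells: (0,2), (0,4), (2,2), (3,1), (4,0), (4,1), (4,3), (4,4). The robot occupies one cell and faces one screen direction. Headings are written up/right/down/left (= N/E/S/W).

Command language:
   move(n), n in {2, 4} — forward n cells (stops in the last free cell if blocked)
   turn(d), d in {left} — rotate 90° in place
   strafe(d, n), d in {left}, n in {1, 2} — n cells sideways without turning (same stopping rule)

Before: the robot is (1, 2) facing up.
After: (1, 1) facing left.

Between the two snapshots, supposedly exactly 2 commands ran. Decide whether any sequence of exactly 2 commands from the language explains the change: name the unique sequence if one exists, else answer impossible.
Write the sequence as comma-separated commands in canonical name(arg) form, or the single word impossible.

turn(left), strafe(left, 1)

key: cell and facing (now W) both changed — the 2 commands mix motion and turning
initial: (1, 2) facing up
[1] after turn(left): (1, 2) facing left
[2] after strafe(left, 1): (1, 1) facing left
uniquely the one of 25 2-step routes that fits.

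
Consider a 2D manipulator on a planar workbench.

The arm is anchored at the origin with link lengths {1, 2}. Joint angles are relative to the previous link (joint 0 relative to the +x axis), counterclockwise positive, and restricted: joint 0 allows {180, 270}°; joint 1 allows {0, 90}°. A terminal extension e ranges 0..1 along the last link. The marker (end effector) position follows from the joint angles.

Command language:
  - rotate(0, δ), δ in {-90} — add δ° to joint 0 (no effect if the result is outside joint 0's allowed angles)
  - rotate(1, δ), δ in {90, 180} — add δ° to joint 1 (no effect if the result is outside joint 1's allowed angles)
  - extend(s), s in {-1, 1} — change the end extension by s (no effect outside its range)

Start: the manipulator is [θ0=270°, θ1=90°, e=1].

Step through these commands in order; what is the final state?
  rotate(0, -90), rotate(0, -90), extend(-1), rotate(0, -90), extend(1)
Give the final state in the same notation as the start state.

begin: [θ0=270°, θ1=90°, e=1]
[1] after rotate(0, -90): [θ0=180°, θ1=90°, e=1]
[2] after rotate(0, -90): [θ0=180°, θ1=90°, e=1]
[3] after extend(-1): [θ0=180°, θ1=90°, e=0]
[4] after rotate(0, -90): [θ0=180°, θ1=90°, e=0]
[5] after extend(1): [θ0=180°, θ1=90°, e=1]

[θ0=180°, θ1=90°, e=1]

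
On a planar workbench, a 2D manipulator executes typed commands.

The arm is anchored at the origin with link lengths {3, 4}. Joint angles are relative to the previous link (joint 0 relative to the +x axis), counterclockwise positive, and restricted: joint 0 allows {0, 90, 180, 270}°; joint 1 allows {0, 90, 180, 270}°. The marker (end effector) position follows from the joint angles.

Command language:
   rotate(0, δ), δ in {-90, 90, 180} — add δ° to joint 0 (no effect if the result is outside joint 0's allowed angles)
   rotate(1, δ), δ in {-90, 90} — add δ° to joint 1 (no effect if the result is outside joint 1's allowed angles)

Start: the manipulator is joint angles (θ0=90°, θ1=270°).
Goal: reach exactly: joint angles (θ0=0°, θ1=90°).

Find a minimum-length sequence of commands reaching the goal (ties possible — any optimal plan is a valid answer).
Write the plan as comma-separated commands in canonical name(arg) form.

rotate(1, -90), rotate(1, -90), rotate(0, -90)

start: joint angles (θ0=90°, θ1=270°)
[1] after rotate(1, -90): joint angles (θ0=90°, θ1=180°)
[2] after rotate(1, -90): joint angles (θ0=90°, θ1=90°)
[3] after rotate(0, -90): joint angles (θ0=0°, θ1=90°)
no 2-step plan works, so 3 is optimal.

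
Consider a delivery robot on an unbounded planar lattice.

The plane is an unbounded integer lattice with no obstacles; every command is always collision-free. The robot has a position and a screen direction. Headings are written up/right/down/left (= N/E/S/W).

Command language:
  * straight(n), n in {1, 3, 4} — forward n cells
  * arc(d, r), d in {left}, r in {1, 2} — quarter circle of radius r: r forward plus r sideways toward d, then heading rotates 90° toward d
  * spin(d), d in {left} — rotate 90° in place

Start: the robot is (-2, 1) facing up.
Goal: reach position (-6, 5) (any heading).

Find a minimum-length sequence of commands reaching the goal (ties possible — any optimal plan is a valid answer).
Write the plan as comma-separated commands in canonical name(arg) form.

t0: (-2, 1) facing up
step 1 (straight(3)): (-2, 4) facing up
step 2 (arc(left, 1)): (-3, 5) facing left
step 3 (straight(3)): (-6, 5) facing left
minimal: 3 command(s), checked below 3.

straight(3), arc(left, 1), straight(3)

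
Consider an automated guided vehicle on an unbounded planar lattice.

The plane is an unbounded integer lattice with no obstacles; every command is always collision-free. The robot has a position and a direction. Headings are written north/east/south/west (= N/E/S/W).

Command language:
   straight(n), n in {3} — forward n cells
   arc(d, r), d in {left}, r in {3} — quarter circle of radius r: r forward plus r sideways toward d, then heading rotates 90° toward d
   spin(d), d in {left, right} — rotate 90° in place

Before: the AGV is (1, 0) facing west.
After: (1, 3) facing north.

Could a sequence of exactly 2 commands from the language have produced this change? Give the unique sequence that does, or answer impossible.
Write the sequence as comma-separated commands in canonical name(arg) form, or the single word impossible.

spin(right), straight(3)

key: position moved to (1,3) AND the heading swung to N — translation plus rotation needed
from: (1, 0) facing west
t=1 spin(right) ⇒ (1, 0) facing north
t=2 straight(3) ⇒ (1, 3) facing north
uniquely the one of 16 2-step routes that fits.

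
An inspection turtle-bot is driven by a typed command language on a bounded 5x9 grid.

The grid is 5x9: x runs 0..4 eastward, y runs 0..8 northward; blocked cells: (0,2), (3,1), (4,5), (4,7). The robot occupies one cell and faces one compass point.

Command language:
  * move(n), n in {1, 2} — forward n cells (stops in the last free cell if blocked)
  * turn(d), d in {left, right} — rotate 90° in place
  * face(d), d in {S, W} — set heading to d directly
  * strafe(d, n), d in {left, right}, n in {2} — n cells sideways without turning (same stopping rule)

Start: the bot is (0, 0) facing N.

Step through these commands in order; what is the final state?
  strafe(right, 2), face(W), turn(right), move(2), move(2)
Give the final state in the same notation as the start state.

(2, 4) facing N

start: (0, 0) facing N
1. strafe(right, 2) → (2, 0) facing N
2. face(W) → (2, 0) facing W
3. turn(right) → (2, 0) facing N
4. move(2) → (2, 2) facing N
5. move(2) → (2, 4) facing N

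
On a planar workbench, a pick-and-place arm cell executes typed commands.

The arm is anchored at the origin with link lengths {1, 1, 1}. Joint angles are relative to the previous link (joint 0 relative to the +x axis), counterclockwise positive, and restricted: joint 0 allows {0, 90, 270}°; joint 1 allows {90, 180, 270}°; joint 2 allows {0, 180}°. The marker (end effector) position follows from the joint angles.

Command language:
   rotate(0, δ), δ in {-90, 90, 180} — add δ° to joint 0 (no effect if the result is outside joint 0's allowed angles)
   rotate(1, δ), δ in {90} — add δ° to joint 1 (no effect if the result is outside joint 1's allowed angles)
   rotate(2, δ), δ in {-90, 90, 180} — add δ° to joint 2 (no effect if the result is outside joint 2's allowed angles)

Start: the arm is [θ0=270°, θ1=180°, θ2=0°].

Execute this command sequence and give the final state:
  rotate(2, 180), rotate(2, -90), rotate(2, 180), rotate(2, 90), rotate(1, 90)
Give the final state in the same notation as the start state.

[θ0=270°, θ1=270°, θ2=0°]

begin: [θ0=270°, θ1=180°, θ2=0°]
step 1 (rotate(2, 180)): [θ0=270°, θ1=180°, θ2=180°]
step 2 (rotate(2, -90)): [θ0=270°, θ1=180°, θ2=180°]
step 3 (rotate(2, 180)): [θ0=270°, θ1=180°, θ2=0°]
step 4 (rotate(2, 90)): [θ0=270°, θ1=180°, θ2=0°]
step 5 (rotate(1, 90)): [θ0=270°, θ1=270°, θ2=0°]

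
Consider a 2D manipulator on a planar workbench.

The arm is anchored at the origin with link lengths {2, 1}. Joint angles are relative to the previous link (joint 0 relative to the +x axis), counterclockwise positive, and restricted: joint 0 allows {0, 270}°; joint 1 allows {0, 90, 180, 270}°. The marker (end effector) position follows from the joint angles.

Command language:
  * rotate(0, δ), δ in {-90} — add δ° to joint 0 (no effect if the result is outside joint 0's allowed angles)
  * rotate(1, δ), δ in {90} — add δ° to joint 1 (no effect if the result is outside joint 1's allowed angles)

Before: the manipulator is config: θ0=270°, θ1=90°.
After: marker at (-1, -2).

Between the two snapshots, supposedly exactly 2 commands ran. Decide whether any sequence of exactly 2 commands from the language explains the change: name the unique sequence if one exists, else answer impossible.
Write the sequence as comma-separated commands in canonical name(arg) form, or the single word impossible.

rotate(1, 90), rotate(1, 90)

begin: config: θ0=270°, θ1=90°
[1] after rotate(1, 90): config: θ0=270°, θ1=180°
[2] after rotate(1, 90): config: θ0=270°, θ1=270°
uniquely the one of 4 2-step routes that fits.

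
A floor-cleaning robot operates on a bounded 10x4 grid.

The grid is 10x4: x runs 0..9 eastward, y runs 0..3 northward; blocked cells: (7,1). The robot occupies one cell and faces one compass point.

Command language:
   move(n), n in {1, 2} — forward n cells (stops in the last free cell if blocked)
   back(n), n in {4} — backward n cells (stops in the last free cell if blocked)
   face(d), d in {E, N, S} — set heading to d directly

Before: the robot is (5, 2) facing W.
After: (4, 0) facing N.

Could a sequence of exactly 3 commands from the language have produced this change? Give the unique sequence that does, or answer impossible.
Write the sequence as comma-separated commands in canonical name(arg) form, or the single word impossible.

key: back(4) runs into the grid edge before its full distance
t0: (5, 2) facing W
1. move(1) → (4, 2) facing W
2. face(N) → (4, 2) facing N
3. back(4) → (4, 0) facing N
no rival 3-sequence matches.

move(1), face(N), back(4)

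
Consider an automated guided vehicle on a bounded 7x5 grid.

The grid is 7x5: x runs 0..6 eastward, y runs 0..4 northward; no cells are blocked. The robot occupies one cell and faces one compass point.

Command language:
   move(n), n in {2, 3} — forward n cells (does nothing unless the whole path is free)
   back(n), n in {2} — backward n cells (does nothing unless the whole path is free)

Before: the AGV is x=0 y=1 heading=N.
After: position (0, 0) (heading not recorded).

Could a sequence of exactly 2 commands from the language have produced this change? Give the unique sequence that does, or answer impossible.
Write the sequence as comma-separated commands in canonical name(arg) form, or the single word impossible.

impossible

every 2-command combo misses the target.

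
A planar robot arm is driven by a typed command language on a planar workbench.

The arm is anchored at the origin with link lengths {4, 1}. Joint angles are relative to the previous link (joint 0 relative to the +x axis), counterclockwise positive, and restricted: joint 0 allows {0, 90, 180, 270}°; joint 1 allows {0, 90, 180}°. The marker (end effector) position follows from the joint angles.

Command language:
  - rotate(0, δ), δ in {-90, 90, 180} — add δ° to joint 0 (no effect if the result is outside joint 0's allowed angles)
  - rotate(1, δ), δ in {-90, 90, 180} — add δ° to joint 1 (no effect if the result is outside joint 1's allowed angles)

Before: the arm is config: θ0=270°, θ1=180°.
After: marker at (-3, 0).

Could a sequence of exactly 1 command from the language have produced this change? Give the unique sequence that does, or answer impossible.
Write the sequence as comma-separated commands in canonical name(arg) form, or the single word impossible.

start: config: θ0=270°, θ1=180°
1. rotate(0, -90) → config: θ0=180°, θ1=180°
all 6 alternatives checked — unique.

rotate(0, -90)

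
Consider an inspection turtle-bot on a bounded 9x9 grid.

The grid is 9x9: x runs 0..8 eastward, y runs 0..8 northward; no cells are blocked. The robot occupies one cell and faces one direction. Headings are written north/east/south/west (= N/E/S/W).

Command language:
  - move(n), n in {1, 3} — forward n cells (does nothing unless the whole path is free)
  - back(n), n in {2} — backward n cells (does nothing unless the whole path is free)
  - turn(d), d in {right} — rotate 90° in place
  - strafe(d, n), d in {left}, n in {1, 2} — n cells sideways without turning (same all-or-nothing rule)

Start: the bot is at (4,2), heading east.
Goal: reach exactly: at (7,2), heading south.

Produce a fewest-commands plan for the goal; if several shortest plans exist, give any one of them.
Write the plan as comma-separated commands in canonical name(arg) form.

move(3), turn(right)

t0: at (4,2), heading east
[1] after move(3): at (7,2), heading east
[2] after turn(right): at (7,2), heading south
minimal: 2 command(s), checked below 2.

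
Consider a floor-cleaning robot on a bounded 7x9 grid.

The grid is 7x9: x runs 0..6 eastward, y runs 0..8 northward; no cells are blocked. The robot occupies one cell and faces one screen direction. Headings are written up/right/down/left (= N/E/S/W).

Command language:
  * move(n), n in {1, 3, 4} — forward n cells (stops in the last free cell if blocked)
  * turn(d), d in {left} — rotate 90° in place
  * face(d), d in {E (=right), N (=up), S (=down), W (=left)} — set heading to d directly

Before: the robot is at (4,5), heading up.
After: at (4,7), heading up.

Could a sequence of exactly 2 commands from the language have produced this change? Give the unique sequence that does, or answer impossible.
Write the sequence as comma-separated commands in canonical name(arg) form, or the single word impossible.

move(1), move(1)

key: still facing N at the end — nothing in the sequence rotates
t0: at (4,5), heading up
t=1 move(1) ⇒ at (4,6), heading up
t=2 move(1) ⇒ at (4,7), heading up
uniquely the one of 64 2-step routes that fits.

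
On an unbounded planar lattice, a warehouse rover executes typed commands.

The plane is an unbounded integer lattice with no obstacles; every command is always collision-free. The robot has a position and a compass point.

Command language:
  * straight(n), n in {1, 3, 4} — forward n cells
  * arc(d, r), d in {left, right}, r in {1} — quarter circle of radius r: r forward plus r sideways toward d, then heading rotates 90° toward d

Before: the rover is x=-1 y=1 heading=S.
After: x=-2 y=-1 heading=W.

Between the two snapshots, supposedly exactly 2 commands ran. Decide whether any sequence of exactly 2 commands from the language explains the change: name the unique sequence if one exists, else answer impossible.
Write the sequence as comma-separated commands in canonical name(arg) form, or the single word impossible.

key: position moved to (-2,-1) AND the heading swung to W — translation plus rotation needed
from: x=-1 y=1 heading=S
t=1 straight(1) ⇒ x=-1 y=0 heading=S
t=2 arc(right, 1) ⇒ x=-2 y=-1 heading=W
no rival 2-sequence matches.

straight(1), arc(right, 1)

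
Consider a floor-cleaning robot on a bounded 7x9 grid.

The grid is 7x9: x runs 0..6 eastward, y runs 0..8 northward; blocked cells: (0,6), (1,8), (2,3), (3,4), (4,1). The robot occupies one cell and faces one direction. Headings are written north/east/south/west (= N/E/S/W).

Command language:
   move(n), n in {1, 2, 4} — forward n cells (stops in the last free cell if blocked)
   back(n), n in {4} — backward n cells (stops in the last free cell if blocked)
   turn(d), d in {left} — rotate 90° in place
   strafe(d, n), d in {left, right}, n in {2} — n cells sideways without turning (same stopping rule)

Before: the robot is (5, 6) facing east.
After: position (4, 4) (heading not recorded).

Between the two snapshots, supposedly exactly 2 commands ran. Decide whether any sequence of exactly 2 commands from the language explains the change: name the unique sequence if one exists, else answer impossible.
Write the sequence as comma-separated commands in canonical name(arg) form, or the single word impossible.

strafe(right, 2), back(4)

key: order matters: swapping strafe(right, 2) and back(4) lands elsewhere
begin: (5, 6) facing east
[1] after strafe(right, 2): (5, 4) facing east
[2] after back(4): (4, 4) facing east
all 49 alternatives checked — unique.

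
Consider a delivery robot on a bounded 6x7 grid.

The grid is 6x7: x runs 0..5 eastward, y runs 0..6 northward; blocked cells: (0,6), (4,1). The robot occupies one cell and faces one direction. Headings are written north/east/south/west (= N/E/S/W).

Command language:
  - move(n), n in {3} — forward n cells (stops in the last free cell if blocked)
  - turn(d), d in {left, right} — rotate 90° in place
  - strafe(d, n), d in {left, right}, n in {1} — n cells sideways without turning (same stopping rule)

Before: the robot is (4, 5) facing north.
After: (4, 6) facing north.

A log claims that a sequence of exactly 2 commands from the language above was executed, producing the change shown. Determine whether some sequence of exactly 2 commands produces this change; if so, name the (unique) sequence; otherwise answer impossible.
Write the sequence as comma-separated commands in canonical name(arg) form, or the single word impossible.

key: the first move(3) runs into the grid edge before its full distance
initial: (4, 5) facing north
1. move(3) → (4, 6) facing north
2. move(3) → (4, 6) facing north
no rival 2-sequence matches.

move(3), move(3)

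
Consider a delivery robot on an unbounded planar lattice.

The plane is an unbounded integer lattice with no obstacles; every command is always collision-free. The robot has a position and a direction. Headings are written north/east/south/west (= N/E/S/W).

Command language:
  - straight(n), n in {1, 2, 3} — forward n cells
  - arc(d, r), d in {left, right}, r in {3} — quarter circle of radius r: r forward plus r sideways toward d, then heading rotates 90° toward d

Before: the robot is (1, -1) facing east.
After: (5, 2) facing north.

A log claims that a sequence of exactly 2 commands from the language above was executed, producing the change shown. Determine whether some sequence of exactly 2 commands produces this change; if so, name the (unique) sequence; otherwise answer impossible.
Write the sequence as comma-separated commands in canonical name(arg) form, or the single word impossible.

key: cell and facing (now N) both changed — the 2 commands mix motion and turning
t0: (1, -1) facing east
t=1 straight(1) ⇒ (2, -1) facing east
t=2 arc(left, 3) ⇒ (5, 2) facing north
no other 2-command option fits: unique.

straight(1), arc(left, 3)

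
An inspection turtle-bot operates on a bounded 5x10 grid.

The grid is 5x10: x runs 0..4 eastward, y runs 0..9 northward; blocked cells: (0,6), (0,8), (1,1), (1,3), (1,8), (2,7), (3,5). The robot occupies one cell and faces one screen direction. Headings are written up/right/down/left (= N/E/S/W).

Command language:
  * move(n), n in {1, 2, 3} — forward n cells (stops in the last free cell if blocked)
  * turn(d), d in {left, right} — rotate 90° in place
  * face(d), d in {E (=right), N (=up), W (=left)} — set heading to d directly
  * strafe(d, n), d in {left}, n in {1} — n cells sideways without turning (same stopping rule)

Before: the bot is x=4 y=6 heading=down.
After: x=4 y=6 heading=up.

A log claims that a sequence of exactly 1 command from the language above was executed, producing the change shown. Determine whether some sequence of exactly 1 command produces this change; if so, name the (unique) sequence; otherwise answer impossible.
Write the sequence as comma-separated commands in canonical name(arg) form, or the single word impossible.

key: (4,6) unchanged — the single command moves nothing
initial: x=4 y=6 heading=down
step 1 (face(N)): x=4 y=6 heading=up
all 9 alternatives checked — unique.

face(N)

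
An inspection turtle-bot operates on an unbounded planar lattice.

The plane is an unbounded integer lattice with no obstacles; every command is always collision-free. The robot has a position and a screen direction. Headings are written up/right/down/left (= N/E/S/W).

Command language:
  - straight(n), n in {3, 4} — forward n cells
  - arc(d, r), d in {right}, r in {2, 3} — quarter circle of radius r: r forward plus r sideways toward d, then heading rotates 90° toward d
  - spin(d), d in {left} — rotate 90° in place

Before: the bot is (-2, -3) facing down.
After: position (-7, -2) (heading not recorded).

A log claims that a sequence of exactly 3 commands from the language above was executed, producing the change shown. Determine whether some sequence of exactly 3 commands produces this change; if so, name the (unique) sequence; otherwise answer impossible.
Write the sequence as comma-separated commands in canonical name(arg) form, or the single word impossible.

arc(right, 2), arc(right, 3), spin(left)

key: order matters: swapping arc(right, 2) and spin(left) lands elsewhere
initial: (-2, -3) facing down
[1] after arc(right, 2): (-4, -5) facing left
[2] after arc(right, 3): (-7, -2) facing up
[3] after spin(left): (-7, -2) facing left
no other 3-command option fits: unique.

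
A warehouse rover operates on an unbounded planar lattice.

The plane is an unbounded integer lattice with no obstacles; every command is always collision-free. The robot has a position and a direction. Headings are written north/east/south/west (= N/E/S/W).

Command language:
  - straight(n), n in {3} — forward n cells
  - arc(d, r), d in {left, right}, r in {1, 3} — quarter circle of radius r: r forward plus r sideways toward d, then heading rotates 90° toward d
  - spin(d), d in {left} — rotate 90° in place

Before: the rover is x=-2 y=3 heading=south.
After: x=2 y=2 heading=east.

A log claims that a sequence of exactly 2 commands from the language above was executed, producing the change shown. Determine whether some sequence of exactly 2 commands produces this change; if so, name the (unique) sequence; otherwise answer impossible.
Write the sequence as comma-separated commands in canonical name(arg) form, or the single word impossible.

arc(left, 1), straight(3)

key: running straight(3) before arc(left, 1) would end elsewhere — order is forced
t0: x=-2 y=3 heading=south
t=1 arc(left, 1) ⇒ x=-1 y=2 heading=east
t=2 straight(3) ⇒ x=2 y=2 heading=east
all 36 alternatives checked — unique.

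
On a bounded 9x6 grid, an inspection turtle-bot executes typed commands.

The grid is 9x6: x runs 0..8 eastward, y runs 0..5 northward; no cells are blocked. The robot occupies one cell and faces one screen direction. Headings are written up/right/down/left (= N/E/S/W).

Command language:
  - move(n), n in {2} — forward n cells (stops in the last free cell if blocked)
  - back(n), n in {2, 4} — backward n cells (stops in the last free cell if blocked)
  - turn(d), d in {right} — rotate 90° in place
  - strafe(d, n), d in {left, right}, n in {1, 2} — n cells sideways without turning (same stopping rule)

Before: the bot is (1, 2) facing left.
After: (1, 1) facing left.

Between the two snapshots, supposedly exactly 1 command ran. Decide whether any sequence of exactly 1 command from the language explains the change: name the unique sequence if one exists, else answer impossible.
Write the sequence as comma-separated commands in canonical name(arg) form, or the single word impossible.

strafe(left, 1)

key: heading stays W — the single command does not turn
from: (1, 2) facing left
1. strafe(left, 1) → (1, 1) facing left
uniquely the one of 8 1-step routes that fits.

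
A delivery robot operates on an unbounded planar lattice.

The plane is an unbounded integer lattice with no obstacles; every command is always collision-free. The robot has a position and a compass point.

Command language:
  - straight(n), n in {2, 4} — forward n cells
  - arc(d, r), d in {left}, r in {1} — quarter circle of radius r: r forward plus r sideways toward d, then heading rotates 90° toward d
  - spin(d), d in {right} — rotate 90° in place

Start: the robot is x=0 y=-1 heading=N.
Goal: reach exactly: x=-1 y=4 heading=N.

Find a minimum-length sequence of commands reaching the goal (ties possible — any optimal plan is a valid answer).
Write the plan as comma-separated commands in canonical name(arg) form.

start: x=0 y=-1 heading=N
1. arc(left, 1) → x=-1 y=0 heading=W
2. spin(right) → x=-1 y=0 heading=N
3. straight(4) → x=-1 y=4 heading=N
shorter routes all fall short; 3 is best.

arc(left, 1), spin(right), straight(4)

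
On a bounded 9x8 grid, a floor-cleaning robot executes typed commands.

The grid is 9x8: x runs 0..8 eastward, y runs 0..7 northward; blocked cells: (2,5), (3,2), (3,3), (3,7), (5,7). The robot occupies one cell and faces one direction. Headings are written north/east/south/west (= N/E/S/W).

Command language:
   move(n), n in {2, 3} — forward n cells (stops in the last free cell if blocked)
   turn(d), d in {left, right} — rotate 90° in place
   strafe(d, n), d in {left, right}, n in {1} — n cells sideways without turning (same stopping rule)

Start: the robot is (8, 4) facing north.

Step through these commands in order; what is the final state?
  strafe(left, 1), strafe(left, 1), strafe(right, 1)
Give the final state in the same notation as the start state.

(7, 4) facing north

begin: (8, 4) facing north
t=1 strafe(left, 1) ⇒ (7, 4) facing north
t=2 strafe(left, 1) ⇒ (6, 4) facing north
t=3 strafe(right, 1) ⇒ (7, 4) facing north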